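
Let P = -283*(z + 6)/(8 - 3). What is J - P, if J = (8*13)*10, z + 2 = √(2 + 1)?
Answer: 6332/5 + 283*√3/5 ≈ 1364.4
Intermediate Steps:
z = -2 + √3 (z = -2 + √(2 + 1) = -2 + √3 ≈ -0.26795)
J = 1040 (J = 104*10 = 1040)
P = -1132/5 - 283*√3/5 (P = -283*((-2 + √3) + 6)/(8 - 3) = -283*(4 + √3)/5 = -283*(⅘ + √3/5) = -1132/5 - 283*√3/5 ≈ -324.43)
J - P = 1040 - (-1132/5 - 283*√3/5) = 1040 + (1132/5 + 283*√3/5) = 6332/5 + 283*√3/5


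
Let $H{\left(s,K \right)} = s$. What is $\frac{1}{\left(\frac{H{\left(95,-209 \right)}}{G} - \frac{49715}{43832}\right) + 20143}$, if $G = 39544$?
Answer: $\frac{54165394}{1090992226157} \approx 4.9648 \cdot 10^{-5}$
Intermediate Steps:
$\frac{1}{\left(\frac{H{\left(95,-209 \right)}}{G} - \frac{49715}{43832}\right) + 20143} = \frac{1}{\left(\frac{95}{39544} - \frac{49715}{43832}\right) + 20143} = \frac{1}{- \frac{61305185}{54165394} + 20143} = \frac{1}{\frac{1090992226157}{54165394}} = \frac{54165394}{1090992226157}$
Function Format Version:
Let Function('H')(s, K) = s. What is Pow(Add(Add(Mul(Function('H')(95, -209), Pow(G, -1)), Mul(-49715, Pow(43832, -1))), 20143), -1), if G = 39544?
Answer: Rational(54165394, 1090992226157) ≈ 4.9648e-5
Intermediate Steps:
Pow(Add(Add(Mul(Function('H')(95, -209), Pow(G, -1)), Mul(-49715, Pow(43832, -1))), 20143), -1) = Pow(Add(Add(Mul(95, Pow(39544, -1)), Mul(-49715, Pow(43832, -1))), 20143), -1) = Pow(Add(Add(Mul(95, Rational(1, 39544)), Mul(-49715, Rational(1, 43832))), 20143), -1) = Pow(Add(Add(Rational(95, 39544), Rational(-49715, 43832)), 20143), -1) = Pow(Add(Rational(-61305185, 54165394), 20143), -1) = Pow(Rational(1090992226157, 54165394), -1) = Rational(54165394, 1090992226157)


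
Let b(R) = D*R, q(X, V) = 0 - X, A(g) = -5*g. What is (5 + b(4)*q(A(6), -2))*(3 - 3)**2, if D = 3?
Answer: 0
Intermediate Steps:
q(X, V) = -X
b(R) = 3*R
(5 + b(4)*q(A(6), -2))*(3 - 3)**2 = (5 + (3*4)*(-(-5)*6))*(3 - 3)**2 = (5 + 12*(-1*(-30)))*0**2 = (5 + 12*30)*0 = (5 + 360)*0 = 365*0 = 0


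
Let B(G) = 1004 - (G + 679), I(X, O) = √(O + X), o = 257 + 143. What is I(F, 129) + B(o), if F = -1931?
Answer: -75 + I*√1802 ≈ -75.0 + 42.45*I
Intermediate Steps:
o = 400
B(G) = 325 - G (B(G) = 1004 - (679 + G) = 1004 + (-679 - G) = 325 - G)
I(F, 129) + B(o) = √(129 - 1931) + (325 - 1*400) = √(-1802) + (325 - 400) = I*√1802 - 75 = -75 + I*√1802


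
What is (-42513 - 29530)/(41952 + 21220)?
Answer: -72043/63172 ≈ -1.1404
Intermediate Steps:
(-42513 - 29530)/(41952 + 21220) = -72043/63172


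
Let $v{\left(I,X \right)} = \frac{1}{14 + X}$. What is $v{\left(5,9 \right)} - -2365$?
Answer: $\frac{54396}{23} \approx 2365.0$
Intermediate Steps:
$v{\left(5,9 \right)} - -2365 = \frac{1}{14 + 9} - -2365 = \frac{1}{23} + 2365 = \frac{54396}{23}$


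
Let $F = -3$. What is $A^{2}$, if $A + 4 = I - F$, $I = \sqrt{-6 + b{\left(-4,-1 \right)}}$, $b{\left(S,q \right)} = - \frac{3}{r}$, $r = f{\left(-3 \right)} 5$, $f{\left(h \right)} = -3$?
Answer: $\frac{\left(5 - i \sqrt{145}\right)^{2}}{25} \approx -4.8 - 4.8166 i$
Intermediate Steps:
$r = -15$ ($r = \left(-3\right) 5 = -15$)
$b{\left(S,q \right)} = \frac{1}{5}$ ($b{\left(S,q \right)} = - \frac{3}{-15} = \left(-3\right) \left(- \frac{1}{15}\right) = \frac{1}{5}$)
$I = \frac{i \sqrt{145}}{5}$ ($I = \sqrt{-6 + \frac{1}{5}} = \sqrt{- \frac{29}{5}} = \frac{i \sqrt{145}}{5} \approx 2.4083 i$)
$A = -1 + \frac{i \sqrt{145}}{5}$ ($A = -4 + \left(\frac{i \sqrt{145}}{5} - -3\right) = -4 + \left(\frac{i \sqrt{145}}{5} + 3\right) = -4 + \left(3 + \frac{i \sqrt{145}}{5}\right) = -1 + \frac{i \sqrt{145}}{5} \approx -1.0 + 2.4083 i$)
$A^{2} = \left(-1 + \frac{i \sqrt{145}}{5}\right)^{2}$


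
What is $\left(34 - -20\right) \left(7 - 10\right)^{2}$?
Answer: $486$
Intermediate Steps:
$\left(34 - -20\right) \left(7 - 10\right)^{2} = \left(34 + 20\right) \left(-3\right)^{2} = 54 \cdot 9 = 486$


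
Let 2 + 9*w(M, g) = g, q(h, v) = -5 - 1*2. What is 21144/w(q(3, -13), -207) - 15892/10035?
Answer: -1912941788/2097315 ≈ -912.09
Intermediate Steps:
q(h, v) = -7 (q(h, v) = -5 - 2 = -7)
w(M, g) = -2/9 + g/9
21144/w(q(3, -13), -207) - 15892/10035 = 21144/(-2/9 + (1/9)*(-207)) - 15892/10035 = 21144/(-2/9 - 23) - 15892*1/10035 = 21144/(-209/9) - 15892/10035 = 21144*(-9/209) - 15892/10035 = -190296/209 - 15892/10035 = -1912941788/2097315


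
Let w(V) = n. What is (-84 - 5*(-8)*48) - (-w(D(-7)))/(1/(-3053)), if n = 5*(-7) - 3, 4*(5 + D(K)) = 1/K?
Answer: 117850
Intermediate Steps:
D(K) = -5 + 1/(4*K)
n = -38 (n = -35 - 3 = -38)
w(V) = -38
(-84 - 5*(-8)*48) - (-w(D(-7)))/(1/(-3053)) = (-84 - 5*(-8)*48) - (-1*(-38))/(1/(-3053)) = (-84 + 40*48) - 38/(-1/3053) = (-84 + 1920) - 38*(-3053) = 1836 - 1*(-116014) = 1836 + 116014 = 117850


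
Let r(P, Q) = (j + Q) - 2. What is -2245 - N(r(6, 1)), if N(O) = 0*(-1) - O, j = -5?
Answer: -2251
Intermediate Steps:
r(P, Q) = -7 + Q (r(P, Q) = (-5 + Q) - 2 = -7 + Q)
N(O) = -O (N(O) = 0 - O = -O)
-2245 - N(r(6, 1)) = -2245 - (-1)*(-7 + 1) = -2245 - (-1)*(-6) = -2245 - 1*6 = -2245 - 6 = -2251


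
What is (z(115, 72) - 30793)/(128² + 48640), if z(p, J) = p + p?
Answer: -30563/65024 ≈ -0.47003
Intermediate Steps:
z(p, J) = 2*p
(z(115, 72) - 30793)/(128² + 48640) = (2*115 - 30793)/(128² + 48640) = (230 - 30793)/(16384 + 48640) = -30563/65024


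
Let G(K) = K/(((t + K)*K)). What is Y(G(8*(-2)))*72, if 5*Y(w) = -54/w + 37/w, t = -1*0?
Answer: 19584/5 ≈ 3916.8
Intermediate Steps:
t = 0
G(K) = 1/K (G(K) = K/(((0 + K)*K)) = K/((K*K)) = K/(K²) = K/K² = 1/K)
Y(w) = -17/(5*w) (Y(w) = (-54/w + 37/w)/5 = (-17/w)/5 = -17/(5*w))
Y(G(8*(-2)))*72 = -17*8*(-2)/5*72 = -17/(5*(1/(-16)))*72 = -17/(5*(-1/16))*72 = -17/5*(-16)*72 = (272/5)*72 = 19584/5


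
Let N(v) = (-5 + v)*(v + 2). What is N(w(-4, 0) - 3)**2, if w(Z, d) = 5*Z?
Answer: 345744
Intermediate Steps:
N(v) = (-5 + v)*(2 + v)
N(w(-4, 0) - 3)**2 = (-10 + (5*(-4) - 3)**2 - 3*(5*(-4) - 3))**2 = (-10 + (-20 - 3)**2 - 3*(-20 - 3))**2 = (-10 + (-23)**2 - 3*(-23))**2 = (-10 + 529 + 69)**2 = 588**2 = 345744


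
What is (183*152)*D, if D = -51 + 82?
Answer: 862296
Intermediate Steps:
D = 31
(183*152)*D = (183*152)*31 = 27816*31 = 862296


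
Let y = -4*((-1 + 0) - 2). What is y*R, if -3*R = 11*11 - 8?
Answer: -452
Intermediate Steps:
R = -113/3 (R = -(11*11 - 8)/3 = -(121 - 8)/3 = -⅓*113 = -113/3 ≈ -37.667)
y = 12 (y = -4*(-1 - 2) = -4*(-3) = 12)
y*R = 12*(-113/3) = -452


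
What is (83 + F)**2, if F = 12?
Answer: 9025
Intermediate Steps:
(83 + F)**2 = (83 + 12)**2 = 95**2 = 9025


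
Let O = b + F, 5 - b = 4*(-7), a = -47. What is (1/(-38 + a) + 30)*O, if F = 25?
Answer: 147842/85 ≈ 1739.3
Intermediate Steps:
b = 33 (b = 5 - 4*(-7) = 5 - 1*(-28) = 5 + 28 = 33)
O = 58 (O = 33 + 25 = 58)
(1/(-38 + a) + 30)*O = (1/(-38 - 47) + 30)*58 = (1/(-85) + 30)*58 = (-1/85 + 30)*58 = (2549/85)*58 = 147842/85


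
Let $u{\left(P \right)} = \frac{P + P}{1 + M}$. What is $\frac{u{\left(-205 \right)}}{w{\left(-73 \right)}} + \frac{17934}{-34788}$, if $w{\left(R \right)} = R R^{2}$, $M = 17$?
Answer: $- \frac{10463757727}{20299685094} \approx -0.51546$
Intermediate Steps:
$u{\left(P \right)} = \frac{P}{9}$ ($u{\left(P \right)} = \frac{P + P}{1 + 17} = \frac{2 P}{18} = 2 P \frac{1}{18} = \frac{P}{9}$)
$w{\left(R \right)} = R^{3}$
$\frac{u{\left(-205 \right)}}{w{\left(-73 \right)}} + \frac{17934}{-34788} = \frac{\frac{1}{9} \left(-205\right)}{\left(-73\right)^{3}} + \frac{17934}{-34788} = - \frac{205}{9 \left(-389017\right)} + 17934 \left(- \frac{1}{34788}\right) = \left(- \frac{205}{9}\right) \left(- \frac{1}{389017}\right) - \frac{2989}{5798} = \frac{205}{3501153} - \frac{2989}{5798} = - \frac{10463757727}{20299685094}$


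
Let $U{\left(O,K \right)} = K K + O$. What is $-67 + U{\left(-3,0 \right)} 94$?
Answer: $-349$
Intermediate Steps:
$U{\left(O,K \right)} = O + K^{2}$ ($U{\left(O,K \right)} = K^{2} + O = O + K^{2}$)
$-67 + U{\left(-3,0 \right)} 94 = -67 + \left(-3 + 0^{2}\right) 94 = -67 + \left(-3 + 0\right) 94 = -67 - 282 = -349$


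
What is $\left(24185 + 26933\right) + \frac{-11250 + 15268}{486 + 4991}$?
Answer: $\frac{279977304}{5477} \approx 51119.0$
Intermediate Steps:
$\left(24185 + 26933\right) + \frac{-11250 + 15268}{486 + 4991} = 51118 + \frac{4018}{5477} = \frac{279977304}{5477}$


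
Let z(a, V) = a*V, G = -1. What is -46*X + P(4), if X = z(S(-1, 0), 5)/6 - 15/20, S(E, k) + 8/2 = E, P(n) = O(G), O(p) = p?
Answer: 1351/6 ≈ 225.17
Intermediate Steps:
P(n) = -1
S(E, k) = -4 + E
z(a, V) = V*a
X = -59/12 (X = (5*(-4 - 1))/6 - 15/20 = (5*(-5))*(⅙) - 15*1/20 = -25*⅙ - ¾ = -25/6 - ¾ = -59/12 ≈ -4.9167)
-46*X + P(4) = -46*(-59/12) - 1 = 1357/6 - 1 = 1351/6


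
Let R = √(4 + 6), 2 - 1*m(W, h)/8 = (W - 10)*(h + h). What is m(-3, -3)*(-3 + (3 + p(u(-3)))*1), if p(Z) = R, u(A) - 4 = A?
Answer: -608*√10 ≈ -1922.7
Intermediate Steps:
u(A) = 4 + A
m(W, h) = 16 - 16*h*(-10 + W) (m(W, h) = 16 - 8*(W - 10)*(h + h) = 16 - 8*(-10 + W)*2*h = 16 - 16*h*(-10 + W))
R = √10 ≈ 3.1623
p(Z) = √10
m(-3, -3)*(-3 + (3 + p(u(-3)))*1) = (16 + 160*(-3) - 16*(-3)*(-3))*(-3 + (3 + √10)*1) = (16 - 480 - 144)*(-3 + (3 + √10)) = -608*√10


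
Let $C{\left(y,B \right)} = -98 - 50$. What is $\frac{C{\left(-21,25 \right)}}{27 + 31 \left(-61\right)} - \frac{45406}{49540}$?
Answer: $- \frac{2415777}{2885705} \approx -0.83715$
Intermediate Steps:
$C{\left(y,B \right)} = -148$ ($C{\left(y,B \right)} = -98 - 50 = -148$)
$\frac{C{\left(-21,25 \right)}}{27 + 31 \left(-61\right)} - \frac{45406}{49540} = - \frac{148}{27 + 31 \left(-61\right)} - \frac{45406}{49540} = - \frac{148}{27 - 1891} - \frac{22703}{24770} = - \frac{148}{-1864} - \frac{22703}{24770} = \left(-148\right) \left(- \frac{1}{1864}\right) - \frac{22703}{24770} = \frac{37}{466} - \frac{22703}{24770} = - \frac{2415777}{2885705}$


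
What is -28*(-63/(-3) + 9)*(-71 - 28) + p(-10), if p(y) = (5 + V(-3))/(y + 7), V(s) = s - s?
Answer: 249475/3 ≈ 83158.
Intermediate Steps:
V(s) = 0
p(y) = 5/(7 + y) (p(y) = (5 + 0)/(y + 7) = 5/(7 + y))
-28*(-63/(-3) + 9)*(-71 - 28) + p(-10) = -28*(-63/(-3) + 9)*(-71 - 28) + 5/(7 - 10) = -28*(-63*(-⅓) + 9)*(-99) + 5/(-3) = -28*(21 + 9)*(-99) + 5*(-⅓) = -840*(-99) - 5/3 = -28*(-2970) - 5/3 = 83160 - 5/3 = 249475/3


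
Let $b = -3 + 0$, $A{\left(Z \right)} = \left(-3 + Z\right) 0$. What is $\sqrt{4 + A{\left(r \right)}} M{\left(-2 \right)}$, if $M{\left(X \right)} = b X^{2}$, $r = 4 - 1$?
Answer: $-24$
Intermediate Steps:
$r = 3$ ($r = 4 - 1 = 3$)
$A{\left(Z \right)} = 0$
$b = -3$
$M{\left(X \right)} = - 3 X^{2}$
$\sqrt{4 + A{\left(r \right)}} M{\left(-2 \right)} = \sqrt{4 + 0} \left(- 3 \left(-2\right)^{2}\right) = \sqrt{4} \left(\left(-3\right) 4\right) = 2 \left(-12\right) = -24$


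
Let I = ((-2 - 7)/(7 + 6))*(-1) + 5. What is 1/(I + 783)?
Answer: 13/10253 ≈ 0.0012679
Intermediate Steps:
I = 74/13 (I = -9/13*(-1) + 5 = 9/13 + 5 = 74/13 ≈ 5.6923)
1/(I + 783) = 1/(74/13 + 783) = 1/(10253/13) = 13/10253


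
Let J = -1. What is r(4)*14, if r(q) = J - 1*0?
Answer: -14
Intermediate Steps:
r(q) = -1 (r(q) = -1 - 1*0 = -1 + 0 = -1)
r(4)*14 = -1*14 = -14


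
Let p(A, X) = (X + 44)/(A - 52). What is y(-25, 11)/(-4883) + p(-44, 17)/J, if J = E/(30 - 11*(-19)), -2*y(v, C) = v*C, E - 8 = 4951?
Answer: -7192003/122348448 ≈ -0.058783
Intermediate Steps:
E = 4959 (E = 8 + 4951 = 4959)
y(v, C) = -C*v/2 (y(v, C) = -v*C/2 = -C*v/2)
p(A, X) = (44 + X)/(-52 + A)
J = 4959/239 (J = 4959/(30 - 11*(-19)) = 4959/(30 + 209) = 4959/239 ≈ 20.749)
y(-25, 11)/(-4883) + p(-44, 17)/J = -½*11*(-25)/(-4883) + ((44 + 17)/(-52 - 44))/(4959/239) = (275/2)*(-1/4883) + (61/(-96))*(239/4959) = -275/9766 - 1/96*61*(239/4959) = -275/9766 - 61/96*239/4959 = -275/9766 - 14579/476064 = -7192003/122348448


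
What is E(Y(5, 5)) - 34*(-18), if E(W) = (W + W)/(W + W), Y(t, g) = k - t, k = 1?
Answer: 613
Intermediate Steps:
Y(t, g) = 1 - t
E(W) = 1 (E(W) = (2*W)/((2*W)) = (2*W)*(1/(2*W)) = 1)
E(Y(5, 5)) - 34*(-18) = 1 - 34*(-18) = 1 + 612 = 613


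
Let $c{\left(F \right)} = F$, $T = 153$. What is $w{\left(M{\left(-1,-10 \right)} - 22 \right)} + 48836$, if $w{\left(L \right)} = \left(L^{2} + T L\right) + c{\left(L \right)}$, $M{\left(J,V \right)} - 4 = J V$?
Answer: $47668$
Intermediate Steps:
$M{\left(J,V \right)} = 4 + J V$
$w{\left(L \right)} = L^{2} + 154 L$ ($w{\left(L \right)} = \left(L^{2} + 153 L\right) + L = L^{2} + 154 L$)
$w{\left(M{\left(-1,-10 \right)} - 22 \right)} + 48836 = \left(\left(4 - -10\right) - 22\right) \left(154 + \left(\left(4 - -10\right) - 22\right)\right) + 48836 = \left(\left(4 + 10\right) - 22\right) \left(154 + \left(\left(4 + 10\right) - 22\right)\right) + 48836 = \left(14 - 22\right) \left(154 + \left(14 - 22\right)\right) + 48836 = - 8 \left(154 - 8\right) + 48836 = \left(-8\right) 146 + 48836 = -1168 + 48836 = 47668$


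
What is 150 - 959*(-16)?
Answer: 15494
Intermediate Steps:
150 - 959*(-16) = 150 - 137*(-112) = 150 + 15344 = 15494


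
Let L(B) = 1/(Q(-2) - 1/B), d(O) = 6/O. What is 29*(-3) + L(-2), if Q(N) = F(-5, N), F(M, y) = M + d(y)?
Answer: -1307/15 ≈ -87.133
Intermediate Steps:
F(M, y) = M + 6/y
Q(N) = -5 + 6/N
L(B) = 1/(-8 - 1/B) (L(B) = 1/((-5 + 6/(-2)) - 1/B) = 1/((-5 + 6*(-½)) - 1/B) = 1/((-5 - 3) - 1/B) = 1/(-8 - 1/B))
29*(-3) + L(-2) = 29*(-3) - 1*(-2)/(1 + 8*(-2)) = -87 - 1*(-2)/(1 - 16) = -87 - 1*(-2)/(-15) = -87 - 1*(-2)*(-1/15) = -87 - 2/15 = -1307/15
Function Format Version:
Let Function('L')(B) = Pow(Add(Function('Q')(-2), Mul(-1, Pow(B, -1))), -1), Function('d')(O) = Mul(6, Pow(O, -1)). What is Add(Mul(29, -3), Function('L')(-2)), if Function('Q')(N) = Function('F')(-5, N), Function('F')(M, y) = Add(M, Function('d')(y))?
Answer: Rational(-1307, 15) ≈ -87.133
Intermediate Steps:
Function('F')(M, y) = Add(M, Mul(6, Pow(y, -1)))
Function('Q')(N) = Add(-5, Mul(6, Pow(N, -1)))
Function('L')(B) = Pow(Add(-8, Mul(-1, Pow(B, -1))), -1) (Function('L')(B) = Pow(Add(Add(-5, Mul(6, Pow(-2, -1))), Mul(-1, Pow(B, -1))), -1) = Pow(Add(Add(-5, Mul(6, Rational(-1, 2))), Mul(-1, Pow(B, -1))), -1) = Pow(Add(Add(-5, -3), Mul(-1, Pow(B, -1))), -1) = Pow(Add(-8, Mul(-1, Pow(B, -1))), -1))
Add(Mul(29, -3), Function('L')(-2)) = Add(Mul(29, -3), Mul(-1, -2, Pow(Add(1, Mul(8, -2)), -1))) = Add(-87, Mul(-1, -2, Pow(Add(1, -16), -1))) = Add(-87, Mul(-1, -2, Pow(-15, -1))) = Add(-87, Mul(-1, -2, Rational(-1, 15))) = Add(-87, Rational(-2, 15)) = Rational(-1307, 15)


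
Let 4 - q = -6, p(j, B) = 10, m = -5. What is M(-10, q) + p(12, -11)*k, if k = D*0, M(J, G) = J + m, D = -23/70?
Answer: -15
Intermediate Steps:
q = 10 (q = 4 - 1*(-6) = 4 + 6 = 10)
D = -23/70 (D = -23*1/70 = -23/70 ≈ -0.32857)
M(J, G) = -5 + J (M(J, G) = J - 5 = -5 + J)
k = 0 (k = -23/70*0 = 0)
M(-10, q) + p(12, -11)*k = (-5 - 10) + 10*0 = -15 + 0 = -15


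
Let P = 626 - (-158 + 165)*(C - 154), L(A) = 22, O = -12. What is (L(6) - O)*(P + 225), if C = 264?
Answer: 2754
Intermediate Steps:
P = -144 (P = 626 - (-158 + 165)*(264 - 154) = 626 - 7*110 = 626 - 1*770 = 626 - 770 = -144)
(L(6) - O)*(P + 225) = (22 - 1*(-12))*(-144 + 225) = (22 + 12)*81 = 34*81 = 2754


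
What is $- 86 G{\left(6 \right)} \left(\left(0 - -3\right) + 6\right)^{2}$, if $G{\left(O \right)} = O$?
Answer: $-41796$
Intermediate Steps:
$- 86 G{\left(6 \right)} \left(\left(0 - -3\right) + 6\right)^{2} = \left(-86\right) 6 \left(\left(0 - -3\right) + 6\right)^{2} = - 516 \left(\left(0 + 3\right) + 6\right)^{2} = - 516 \left(3 + 6\right)^{2} = - 516 \cdot 9^{2} = \left(-516\right) 81 = -41796$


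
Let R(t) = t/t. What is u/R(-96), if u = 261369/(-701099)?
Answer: -261369/701099 ≈ -0.37280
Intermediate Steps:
u = -261369/701099 (u = 261369*(-1/701099) = -261369/701099 ≈ -0.37280)
R(t) = 1
u/R(-96) = -261369/701099/1 = -261369/701099*1 = -261369/701099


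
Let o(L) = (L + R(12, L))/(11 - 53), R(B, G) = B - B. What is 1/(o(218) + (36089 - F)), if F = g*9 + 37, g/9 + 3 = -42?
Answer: 21/833528 ≈ 2.5194e-5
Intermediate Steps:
R(B, G) = 0
g = -405 (g = -27 + 9*(-42) = -27 - 378 = -405)
o(L) = -L/42 (o(L) = (L + 0)/(11 - 53) = L/(-42) = L*(-1/42) = -L/42)
F = -3608 (F = -405*9 + 37 = -3645 + 37 = -3608)
1/(o(218) + (36089 - F)) = 1/(-1/42*218 + (36089 - 1*(-3608))) = 1/(-109/21 + (36089 + 3608)) = 1/(-109/21 + 39697) = 1/(833528/21) = 21/833528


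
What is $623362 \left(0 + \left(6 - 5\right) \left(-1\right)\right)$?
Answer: $-623362$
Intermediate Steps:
$623362 \left(0 + \left(6 - 5\right) \left(-1\right)\right) = 623362 \left(0 + 1 \left(-1\right)\right) = 623362 \left(0 - 1\right) = 623362 \left(-1\right) = -623362$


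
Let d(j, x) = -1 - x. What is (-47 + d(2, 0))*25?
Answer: -1200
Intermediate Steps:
(-47 + d(2, 0))*25 = (-47 + (-1 - 1*0))*25 = (-47 + (-1 + 0))*25 = (-47 - 1)*25 = -48*25 = -1200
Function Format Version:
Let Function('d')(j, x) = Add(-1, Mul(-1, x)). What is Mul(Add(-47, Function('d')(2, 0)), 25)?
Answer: -1200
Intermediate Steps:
Mul(Add(-47, Function('d')(2, 0)), 25) = Mul(Add(-47, Add(-1, Mul(-1, 0))), 25) = Mul(Add(-47, Add(-1, 0)), 25) = Mul(Add(-47, -1), 25) = Mul(-48, 25) = -1200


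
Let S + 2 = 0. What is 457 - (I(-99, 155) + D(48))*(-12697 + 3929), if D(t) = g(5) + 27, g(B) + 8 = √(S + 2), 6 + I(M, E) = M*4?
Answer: -3357687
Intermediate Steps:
S = -2 (S = -2 + 0 = -2)
I(M, E) = -6 + 4*M (I(M, E) = -6 + M*4 = -6 + 4*M)
g(B) = -8 (g(B) = -8 + √(-2 + 2) = -8 + √0 = -8 + 0 = -8)
D(t) = 19 (D(t) = -8 + 27 = 19)
457 - (I(-99, 155) + D(48))*(-12697 + 3929) = 457 - ((-6 + 4*(-99)) + 19)*(-12697 + 3929) = 457 - ((-6 - 396) + 19)*(-8768) = 457 - (-402 + 19)*(-8768) = 457 - (-383)*(-8768) = 457 - 1*3358144 = 457 - 3358144 = -3357687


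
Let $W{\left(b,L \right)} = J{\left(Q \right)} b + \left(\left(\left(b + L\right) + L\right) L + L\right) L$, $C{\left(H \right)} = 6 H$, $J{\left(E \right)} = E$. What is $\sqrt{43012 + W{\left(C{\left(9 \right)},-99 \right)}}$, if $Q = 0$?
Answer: $i \sqrt{1358531} \approx 1165.6 i$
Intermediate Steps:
$W{\left(b,L \right)} = L \left(L + L \left(b + 2 L\right)\right)$ ($W{\left(b,L \right)} = 0 b + \left(\left(\left(b + L\right) + L\right) L + L\right) L = 0 + \left(\left(\left(L + b\right) + L\right) L + L\right) L = 0 + \left(\left(b + 2 L\right) L + L\right) L = 0 + \left(L \left(b + 2 L\right) + L\right) L = 0 + \left(L + L \left(b + 2 L\right)\right) L = 0 + L \left(L + L \left(b + 2 L\right)\right) = L \left(L + L \left(b + 2 L\right)\right)$)
$\sqrt{43012 + W{\left(C{\left(9 \right)},-99 \right)}} = \sqrt{43012 + \left(-99\right)^{2} \left(1 + 6 \cdot 9 + 2 \left(-99\right)\right)} = \sqrt{43012 + 9801 \left(1 + 54 - 198\right)} = \sqrt{43012 + 9801 \left(-143\right)} = \sqrt{43012 - 1401543} = \sqrt{-1358531} = i \sqrt{1358531}$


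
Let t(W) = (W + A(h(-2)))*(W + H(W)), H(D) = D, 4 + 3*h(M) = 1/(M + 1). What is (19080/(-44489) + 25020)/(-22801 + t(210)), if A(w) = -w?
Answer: 371031900/980226137 ≈ 0.37852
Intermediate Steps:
h(M) = -4/3 + 1/(3*(1 + M)) (h(M) = -4/3 + 1/(3*(M + 1)) = -4/3 + 1/(3*(1 + M)))
t(W) = 2*W*(5/3 + W) (t(W) = (W - (-3 - 4*(-2))/(3*(1 - 2)))*(W + W) = (W - (-3 + 8)/(3*(-1)))*(2*W) = (W - (-1)*5/3)*(2*W) = (W - 1*(-5/3))*(2*W) = (W + 5/3)*(2*W) = (5/3 + W)*(2*W) = 2*W*(5/3 + W))
(19080/(-44489) + 25020)/(-22801 + t(210)) = (19080/(-44489) + 25020)/(-22801 + (2/3)*210*(5 + 3*210)) = (19080*(-1/44489) + 25020)/(-22801 + (2/3)*210*(5 + 630)) = (-19080/44489 + 25020)/(-22801 + (2/3)*210*635) = 1113095700/(44489*(-22801 + 88900)) = (1113095700/44489)/66099 = (1113095700/44489)*(1/66099) = 371031900/980226137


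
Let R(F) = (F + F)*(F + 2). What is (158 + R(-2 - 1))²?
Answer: 26896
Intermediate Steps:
R(F) = 2*F*(2 + F) (R(F) = (2*F)*(2 + F) = 2*F*(2 + F))
(158 + R(-2 - 1))² = (158 + 2*(-2 - 1)*(2 + (-2 - 1)))² = (158 + 2*(-3)*(2 - 3))² = (158 + 2*(-3)*(-1))² = (158 + 6)² = 164² = 26896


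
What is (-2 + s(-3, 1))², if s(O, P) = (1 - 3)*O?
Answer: 16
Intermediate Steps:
s(O, P) = -2*O
(-2 + s(-3, 1))² = (-2 - 2*(-3))² = (-2 + 6)² = 4² = 16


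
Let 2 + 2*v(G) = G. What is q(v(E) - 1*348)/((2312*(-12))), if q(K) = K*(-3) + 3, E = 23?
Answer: -677/18496 ≈ -0.036602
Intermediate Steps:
v(G) = -1 + G/2
q(K) = 3 - 3*K (q(K) = -3*K + 3 = 3 - 3*K)
q(v(E) - 1*348)/((2312*(-12))) = (3 - 3*((-1 + (1/2)*23) - 1*348))/((2312*(-12))) = (3 - 3*((-1 + 23/2) - 348))/(-27744) = (3 - 3*(21/2 - 348))*(-1/27744) = (3 - 3*(-675/2))*(-1/27744) = (3 + 2025/2)*(-1/27744) = (2031/2)*(-1/27744) = -677/18496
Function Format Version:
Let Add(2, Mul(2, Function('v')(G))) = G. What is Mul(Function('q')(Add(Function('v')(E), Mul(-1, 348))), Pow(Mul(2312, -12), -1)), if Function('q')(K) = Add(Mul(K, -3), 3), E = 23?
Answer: Rational(-677, 18496) ≈ -0.036602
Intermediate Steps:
Function('v')(G) = Add(-1, Mul(Rational(1, 2), G))
Function('q')(K) = Add(3, Mul(-3, K)) (Function('q')(K) = Add(Mul(-3, K), 3) = Add(3, Mul(-3, K)))
Mul(Function('q')(Add(Function('v')(E), Mul(-1, 348))), Pow(Mul(2312, -12), -1)) = Mul(Add(3, Mul(-3, Add(Add(-1, Mul(Rational(1, 2), 23)), Mul(-1, 348)))), Pow(Mul(2312, -12), -1)) = Mul(Add(3, Mul(-3, Add(Add(-1, Rational(23, 2)), -348))), Pow(-27744, -1)) = Mul(Add(3, Mul(-3, Add(Rational(21, 2), -348))), Rational(-1, 27744)) = Mul(Add(3, Mul(-3, Rational(-675, 2))), Rational(-1, 27744)) = Mul(Add(3, Rational(2025, 2)), Rational(-1, 27744)) = Mul(Rational(2031, 2), Rational(-1, 27744)) = Rational(-677, 18496)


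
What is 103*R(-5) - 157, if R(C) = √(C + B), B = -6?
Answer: -157 + 103*I*√11 ≈ -157.0 + 341.61*I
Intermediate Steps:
R(C) = √(-6 + C) (R(C) = √(C - 6) = √(-6 + C))
103*R(-5) - 157 = 103*√(-6 - 5) - 157 = 103*√(-11) - 157 = 103*(I*√11) - 157 = 103*I*√11 - 157 = -157 + 103*I*√11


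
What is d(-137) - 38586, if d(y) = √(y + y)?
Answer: -38586 + I*√274 ≈ -38586.0 + 16.553*I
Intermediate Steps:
d(y) = √2*√y (d(y) = √(2*y) = √2*√y)
d(-137) - 38586 = √2*√(-137) - 38586 = √2*(I*√137) - 38586 = I*√274 - 38586 = -38586 + I*√274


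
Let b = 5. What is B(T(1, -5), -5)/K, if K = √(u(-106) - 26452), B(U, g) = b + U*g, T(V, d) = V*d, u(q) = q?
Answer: -15*I*√542/1897 ≈ -0.18409*I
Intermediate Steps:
B(U, g) = 5 + U*g
K = 7*I*√542 (K = √(-106 - 26452) = √(-26558) = 7*I*√542 ≈ 162.97*I)
B(T(1, -5), -5)/K = (5 + (1*(-5))*(-5))/((7*I*√542)) = (5 - 5*(-5))*(-I*√542/3794) = (5 + 25)*(-I*√542/3794) = 30*(-I*√542/3794) = -15*I*√542/1897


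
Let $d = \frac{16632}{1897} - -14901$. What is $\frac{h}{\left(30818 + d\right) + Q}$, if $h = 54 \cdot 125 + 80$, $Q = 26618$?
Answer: $\frac{1850930}{19605703} \approx 0.094408$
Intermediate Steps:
$d = \frac{4040547}{271}$ ($d = 16632 \cdot \frac{1}{1897} + 14901 = \frac{2376}{271} + 14901 = \frac{4040547}{271} \approx 14910.0$)
$h = 6830$ ($h = 6750 + 80 = 6830$)
$\frac{h}{\left(30818 + d\right) + Q} = \frac{6830}{\left(30818 + \frac{4040547}{271}\right) + 26618} = \frac{6830}{\frac{12392225}{271} + 26618} = \frac{6830}{\frac{19605703}{271}} = 6830 \cdot \frac{271}{19605703} = \frac{1850930}{19605703}$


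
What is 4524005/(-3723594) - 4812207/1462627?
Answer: -24535636973093/5446229121438 ≈ -4.5051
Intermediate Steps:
4524005/(-3723594) - 4812207/1462627 = 4524005*(-1/3723594) - 4812207*1/1462627 = -4524005/3723594 - 4812207/1462627 = -24535636973093/5446229121438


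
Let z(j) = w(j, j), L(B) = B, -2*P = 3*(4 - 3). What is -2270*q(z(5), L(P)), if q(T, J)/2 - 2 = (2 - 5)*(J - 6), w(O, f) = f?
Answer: -111230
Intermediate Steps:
P = -3/2 (P = -3*(4 - 3)/2 = -3/2 ≈ -1.5000)
z(j) = j
q(T, J) = 40 - 6*J (q(T, J) = 4 + 2*((2 - 5)*(J - 6)) = 4 + 2*(-3*(-6 + J)) = 4 + 2*(18 - 3*J) = 4 + (36 - 6*J) = 40 - 6*J)
-2270*q(z(5), L(P)) = -2270*(40 - 6*(-3/2)) = -2270*(40 + 9) = -2270*49 = -111230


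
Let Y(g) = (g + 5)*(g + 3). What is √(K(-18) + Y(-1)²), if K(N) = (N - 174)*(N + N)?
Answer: 8*√109 ≈ 83.522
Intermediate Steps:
Y(g) = (3 + g)*(5 + g) (Y(g) = (5 + g)*(3 + g) = (3 + g)*(5 + g))
K(N) = 2*N*(-174 + N) (K(N) = (-174 + N)*(2*N) = 2*N*(-174 + N))
√(K(-18) + Y(-1)²) = √(2*(-18)*(-174 - 18) + (15 + (-1)² + 8*(-1))²) = √(2*(-18)*(-192) + (15 + 1 - 8)²) = √(6912 + 8²) = √(6912 + 64) = √6976 = 8*√109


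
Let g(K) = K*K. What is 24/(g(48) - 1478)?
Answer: 12/413 ≈ 0.029056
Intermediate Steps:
g(K) = K²
24/(g(48) - 1478) = 24/(48² - 1478) = 24/(2304 - 1478) = 24/826 = (1/826)*24 = 12/413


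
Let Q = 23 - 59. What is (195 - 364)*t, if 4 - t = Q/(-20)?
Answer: -1859/5 ≈ -371.80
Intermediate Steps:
Q = -36
t = 11/5 (t = 4 - (-36)/(-20) = 4 - (-36)*(-1)/20 = 4 - 1*9/5 = 4 - 9/5 = 11/5 ≈ 2.2000)
(195 - 364)*t = (195 - 364)*(11/5) = -169*11/5 = -1859/5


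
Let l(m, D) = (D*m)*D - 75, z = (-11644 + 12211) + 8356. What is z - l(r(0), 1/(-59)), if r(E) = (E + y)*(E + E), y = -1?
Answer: 8998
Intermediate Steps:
z = 8923 (z = 567 + 8356 = 8923)
r(E) = 2*E*(-1 + E) (r(E) = (E - 1)*(E + E) = (-1 + E)*(2*E) = 2*E*(-1 + E))
l(m, D) = -75 + m*D² (l(m, D) = m*D² - 75 = -75 + m*D²)
z - l(r(0), 1/(-59)) = 8923 - (-75 + (2*0*(-1 + 0))*(1/(-59))²) = 8923 - (-75 + (2*0*(-1))*(-1/59)²) = 8923 - (-75 + 0*(1/3481)) = 8923 - (-75 + 0) = 8923 - 1*(-75) = 8923 + 75 = 8998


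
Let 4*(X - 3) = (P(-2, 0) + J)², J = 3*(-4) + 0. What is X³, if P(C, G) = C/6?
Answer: 3222118333/46656 ≈ 69061.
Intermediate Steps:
P(C, G) = C/6 (P(C, G) = C*(⅙) = C/6)
J = -12 (J = -12 + 0 = -12)
X = 1477/36 (X = 3 + ((⅙)*(-2) - 12)²/4 = 3 + (-⅓ - 12)²/4 = 3 + (-37/3)²/4 = 3 + (¼)*(1369/9) = 3 + 1369/36 = 1477/36 ≈ 41.028)
X³ = (1477/36)³ = 3222118333/46656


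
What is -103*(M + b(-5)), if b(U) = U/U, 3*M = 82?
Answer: -8755/3 ≈ -2918.3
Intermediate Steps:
M = 82/3 (M = (⅓)*82 = 82/3 ≈ 27.333)
b(U) = 1
-103*(M + b(-5)) = -103*(82/3 + 1) = -103*85/3 = -8755/3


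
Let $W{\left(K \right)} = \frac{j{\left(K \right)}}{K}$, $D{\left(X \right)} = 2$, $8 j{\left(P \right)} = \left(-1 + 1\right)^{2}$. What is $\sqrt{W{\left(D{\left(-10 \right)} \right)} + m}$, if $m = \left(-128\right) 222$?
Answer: $16 i \sqrt{111} \approx 168.57 i$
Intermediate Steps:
$j{\left(P \right)} = 0$ ($j{\left(P \right)} = \frac{\left(-1 + 1\right)^{2}}{8} = \frac{0^{2}}{8} = \frac{1}{8} \cdot 0 = 0$)
$W{\left(K \right)} = 0$ ($W{\left(K \right)} = \frac{0}{K} = 0$)
$m = -28416$
$\sqrt{W{\left(D{\left(-10 \right)} \right)} + m} = \sqrt{0 - 28416} = \sqrt{-28416} = 16 i \sqrt{111}$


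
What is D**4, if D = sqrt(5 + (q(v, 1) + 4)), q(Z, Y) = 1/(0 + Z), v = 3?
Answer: 784/9 ≈ 87.111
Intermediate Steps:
q(Z, Y) = 1/Z
D = 2*sqrt(21)/3 (D = sqrt(5 + (1/3 + 4)) = sqrt(5 + 13/3) = sqrt(28/3) = 2*sqrt(21)/3 ≈ 3.0550)
D**4 = (2*sqrt(21)/3)**4 = 784/9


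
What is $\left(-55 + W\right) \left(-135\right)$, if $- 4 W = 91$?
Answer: $\frac{41985}{4} \approx 10496.0$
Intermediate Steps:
$W = - \frac{91}{4}$ ($W = \left(- \frac{1}{4}\right) 91 = - \frac{91}{4} \approx -22.75$)
$\left(-55 + W\right) \left(-135\right) = \left(-55 - \frac{91}{4}\right) \left(-135\right) = \left(- \frac{311}{4}\right) \left(-135\right) = \frac{41985}{4}$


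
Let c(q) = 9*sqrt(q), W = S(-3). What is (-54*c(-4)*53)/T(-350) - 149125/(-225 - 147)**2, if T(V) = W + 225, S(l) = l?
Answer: -149125/138384 - 8586*I/37 ≈ -1.0776 - 232.05*I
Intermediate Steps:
W = -3
T(V) = 222 (T(V) = -3 + 225 = 222)
(-54*c(-4)*53)/T(-350) - 149125/(-225 - 147)**2 = (-486*sqrt(-4)*53)/222 - 149125/(-225 - 147)**2 = (-486*2*I*53)*(1/222) - 149125/((-372)**2) = (-972*I*53)*(1/222) - 149125/138384 = (-972*I*53)*(1/222) - 149125*1/138384 = -51516*I*(1/222) - 149125/138384 = -8586*I/37 - 149125/138384 = -149125/138384 - 8586*I/37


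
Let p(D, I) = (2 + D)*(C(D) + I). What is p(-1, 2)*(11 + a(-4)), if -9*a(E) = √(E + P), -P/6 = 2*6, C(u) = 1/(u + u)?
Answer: 33/2 - I*√19/3 ≈ 16.5 - 1.453*I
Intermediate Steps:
C(u) = 1/(2*u)
p(D, I) = (2 + D)*(I + 1/(2*D)) (p(D, I) = (2 + D)*(1/(2*D) + I) = (2 + D)*(I + 1/(2*D)))
P = -72 (P = -12*6 = -6*12 = -72)
a(E) = -√(-72 + E)/9 (a(E) = -√(E - 72)/9 = -√(-72 + E)/9)
p(-1, 2)*(11 + a(-4)) = (½ + 1/(-1) + 2*2 - 1*2)*(11 - √(-72 - 4)/9) = (½ - 1 + 4 - 2)*(11 - 2*I*√19/9) = 3*(11 - 2*I*√19/9)/2 = 33/2 - I*√19/3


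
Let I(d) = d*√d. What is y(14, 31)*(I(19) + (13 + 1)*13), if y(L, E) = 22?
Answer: 4004 + 418*√19 ≈ 5826.0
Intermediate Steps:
I(d) = d^(3/2)
y(14, 31)*(I(19) + (13 + 1)*13) = 22*(19^(3/2) + (13 + 1)*13) = 22*(19*√19 + 14*13) = 22*(19*√19 + 182) = 22*(182 + 19*√19) = 4004 + 418*√19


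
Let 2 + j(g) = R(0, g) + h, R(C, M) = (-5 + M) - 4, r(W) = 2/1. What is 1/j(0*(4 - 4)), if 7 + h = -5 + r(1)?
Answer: -1/21 ≈ -0.047619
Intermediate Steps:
r(W) = 2 (r(W) = 2*1 = 2)
h = -10 (h = -7 + (-5 + 2) = -7 - 3 = -10)
R(C, M) = -9 + M
j(g) = -21 + g (j(g) = -2 + ((-9 + g) - 10) = -2 + (-19 + g) = -21 + g)
1/j(0*(4 - 4)) = 1/(-21 + 0*(4 - 4)) = 1/(-21 + 0*0) = 1/(-21 + 0) = 1/(-21) = -1/21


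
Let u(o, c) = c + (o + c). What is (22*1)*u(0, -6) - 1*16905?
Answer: -17169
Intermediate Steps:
u(o, c) = o + 2*c (u(o, c) = c + (c + o) = o + 2*c)
(22*1)*u(0, -6) - 1*16905 = (22*1)*(0 + 2*(-6)) - 1*16905 = 22*(0 - 12) - 16905 = 22*(-12) - 16905 = -264 - 16905 = -17169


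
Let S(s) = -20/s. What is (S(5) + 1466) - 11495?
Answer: -10033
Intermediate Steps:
(S(5) + 1466) - 11495 = (-20/5 + 1466) - 11495 = (-20*1/5 + 1466) - 11495 = (-4 + 1466) - 11495 = 1462 - 11495 = -10033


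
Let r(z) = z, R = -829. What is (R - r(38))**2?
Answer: 751689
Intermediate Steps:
(R - r(38))**2 = (-829 - 1*38)**2 = (-829 - 38)**2 = (-867)**2 = 751689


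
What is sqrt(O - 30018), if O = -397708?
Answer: I*sqrt(427726) ≈ 654.01*I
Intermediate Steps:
sqrt(O - 30018) = sqrt(-397708 - 30018) = sqrt(-427726) = I*sqrt(427726)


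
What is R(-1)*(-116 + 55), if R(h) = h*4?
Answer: 244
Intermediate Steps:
R(h) = 4*h
R(-1)*(-116 + 55) = (4*(-1))*(-116 + 55) = -4*(-61) = 244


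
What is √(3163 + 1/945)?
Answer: 2*√78462195/315 ≈ 56.241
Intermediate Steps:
√(3163 + 1/945) = √(2989036/945) = 2*√78462195/315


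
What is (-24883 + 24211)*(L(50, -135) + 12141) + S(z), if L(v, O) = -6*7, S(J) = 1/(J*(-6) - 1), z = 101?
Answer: -4935230497/607 ≈ -8.1305e+6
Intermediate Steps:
S(J) = 1/(-1 - 6*J) (S(J) = 1/(-6*J - 1) = 1/(-1 - 6*J))
L(v, O) = -42
(-24883 + 24211)*(L(50, -135) + 12141) + S(z) = (-24883 + 24211)*(-42 + 12141) - 1/(1 + 6*101) = -672*12099 - 1/(1 + 606) = -8130528 - 1/607 = -4935230497/607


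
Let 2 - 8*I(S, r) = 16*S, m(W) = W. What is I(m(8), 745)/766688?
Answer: -63/3066752 ≈ -2.0543e-5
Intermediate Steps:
I(S, r) = ¼ - 2*S
I(m(8), 745)/766688 = (¼ - 2*8)/766688 = (¼ - 16)*(1/766688) = -63/4*1/766688 = -63/3066752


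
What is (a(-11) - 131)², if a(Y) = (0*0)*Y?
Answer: 17161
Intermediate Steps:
a(Y) = 0 (a(Y) = 0*Y = 0)
(a(-11) - 131)² = (0 - 131)² = (-131)² = 17161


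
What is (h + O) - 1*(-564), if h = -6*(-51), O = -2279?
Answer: -1409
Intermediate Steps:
h = 306
(h + O) - 1*(-564) = (306 - 2279) - 1*(-564) = -1973 + 564 = -1409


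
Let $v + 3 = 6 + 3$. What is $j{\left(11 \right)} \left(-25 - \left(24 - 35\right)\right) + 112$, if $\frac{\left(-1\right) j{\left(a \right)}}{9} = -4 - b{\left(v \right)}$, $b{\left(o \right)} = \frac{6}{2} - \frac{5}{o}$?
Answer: $-665$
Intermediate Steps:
$v = 6$ ($v = -3 + \left(6 + 3\right) = -3 + 9 = 6$)
$b{\left(o \right)} = 3 - \frac{5}{o}$ ($b{\left(o \right)} = 6 \cdot \frac{1}{2} - \frac{5}{o} = 3 - \frac{5}{o}$)
$j{\left(a \right)} = \frac{111}{2}$ ($j{\left(a \right)} = - 9 \left(-4 - \left(3 - \frac{5}{6}\right)\right) = - 9 \left(-4 - \frac{13}{6}\right) = \left(-9\right) \left(- \frac{37}{6}\right) = \frac{111}{2}$)
$j{\left(11 \right)} \left(-25 - \left(24 - 35\right)\right) + 112 = \frac{111 \left(-25 - \left(24 - 35\right)\right)}{2} + 112 = \frac{111 \left(-25 - -11\right)}{2} + 112 = \frac{111 \left(-25 + 11\right)}{2} + 112 = \frac{111}{2} \left(-14\right) + 112 = -777 + 112 = -665$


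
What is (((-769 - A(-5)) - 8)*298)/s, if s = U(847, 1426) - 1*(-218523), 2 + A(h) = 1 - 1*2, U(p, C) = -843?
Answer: -19221/18140 ≈ -1.0596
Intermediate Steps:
A(h) = -3 (A(h) = -2 + (1 - 1*2) = -2 + (1 - 2) = -2 - 1 = -3)
s = 217680 (s = -843 - 1*(-218523) = -843 + 218523 = 217680)
(((-769 - A(-5)) - 8)*298)/s = (((-769 - 1*(-3)) - 8)*298)/217680 = (((-769 + 3) - 8)*298)*(1/217680) = ((-766 - 8)*298)*(1/217680) = -774*298*(1/217680) = -230652*1/217680 = -19221/18140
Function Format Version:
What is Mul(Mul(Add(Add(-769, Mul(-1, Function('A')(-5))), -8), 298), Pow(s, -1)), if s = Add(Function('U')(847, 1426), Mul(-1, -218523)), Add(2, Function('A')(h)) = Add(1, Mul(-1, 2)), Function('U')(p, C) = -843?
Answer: Rational(-19221, 18140) ≈ -1.0596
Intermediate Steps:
Function('A')(h) = -3 (Function('A')(h) = Add(-2, Add(1, Mul(-1, 2))) = Add(-2, Add(1, -2)) = Add(-2, -1) = -3)
s = 217680 (s = Add(-843, Mul(-1, -218523)) = Add(-843, 218523) = 217680)
Mul(Mul(Add(Add(-769, Mul(-1, Function('A')(-5))), -8), 298), Pow(s, -1)) = Mul(Mul(Add(Add(-769, Mul(-1, -3)), -8), 298), Pow(217680, -1)) = Mul(Mul(Add(Add(-769, 3), -8), 298), Rational(1, 217680)) = Mul(Mul(Add(-766, -8), 298), Rational(1, 217680)) = Mul(Mul(-774, 298), Rational(1, 217680)) = Mul(-230652, Rational(1, 217680)) = Rational(-19221, 18140)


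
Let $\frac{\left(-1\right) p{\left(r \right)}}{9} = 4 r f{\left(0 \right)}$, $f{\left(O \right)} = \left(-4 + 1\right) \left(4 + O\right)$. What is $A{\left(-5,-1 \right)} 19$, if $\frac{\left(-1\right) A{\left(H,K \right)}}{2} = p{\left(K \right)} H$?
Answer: $-82080$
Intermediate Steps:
$f{\left(O \right)} = -12 - 3 O$ ($f{\left(O \right)} = - 3 \left(4 + O\right) = -12 - 3 O$)
$p{\left(r \right)} = 432 r$ ($p{\left(r \right)} = - 9 \cdot 4 r \left(-12 - 0\right) = - 9 \cdot 4 r \left(-12 + 0\right) = - 9 \cdot 4 r \left(-12\right) = - 9 \left(- 48 r\right) = 432 r$)
$A{\left(H,K \right)} = - 864 H K$ ($A{\left(H,K \right)} = - 2 \cdot 432 K H = - 2 \cdot 432 H K = - 864 H K$)
$A{\left(-5,-1 \right)} 19 = \left(-864\right) \left(-5\right) \left(-1\right) 19 = \left(-4320\right) 19 = -82080$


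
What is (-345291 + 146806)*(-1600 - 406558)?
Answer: 81013240630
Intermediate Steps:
(-345291 + 146806)*(-1600 - 406558) = -198485*(-408158) = 81013240630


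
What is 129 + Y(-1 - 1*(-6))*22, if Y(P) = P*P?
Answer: 679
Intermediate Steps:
Y(P) = P²
129 + Y(-1 - 1*(-6))*22 = 129 + (-1 - 1*(-6))²*22 = 129 + (-1 + 6)²*22 = 129 + 5²*22 = 129 + 25*22 = 129 + 550 = 679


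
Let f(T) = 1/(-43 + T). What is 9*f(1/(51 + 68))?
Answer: -1071/5116 ≈ -0.20934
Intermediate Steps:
9*f(1/(51 + 68)) = 9/(-43 + 1/(51 + 68)) = 9/(-43 + 1/119) = 9/(-5116/119) = 9*(-119/5116) = -1071/5116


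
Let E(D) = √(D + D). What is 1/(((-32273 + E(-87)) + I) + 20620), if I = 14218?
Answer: 855/2193133 - I*√174/6579399 ≈ 0.00038985 - 2.0049e-6*I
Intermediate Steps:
E(D) = √2*√D (E(D) = √(2*D) = √2*√D)
1/(((-32273 + E(-87)) + I) + 20620) = 1/(((-32273 + √2*√(-87)) + 14218) + 20620) = 1/(((-32273 + √2*(I*√87)) + 14218) + 20620) = 1/(((-32273 + I*√174) + 14218) + 20620) = 1/((-18055 + I*√174) + 20620) = 1/(2565 + I*√174)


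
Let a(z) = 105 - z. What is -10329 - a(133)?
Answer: -10301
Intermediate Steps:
-10329 - a(133) = -10329 - (105 - 1*133) = -10329 - (105 - 133) = -10329 - 1*(-28) = -10329 + 28 = -10301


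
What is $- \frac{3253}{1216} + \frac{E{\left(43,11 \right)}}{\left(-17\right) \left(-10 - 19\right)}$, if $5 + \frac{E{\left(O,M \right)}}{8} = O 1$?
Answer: $- \frac{1234065}{599488} \approx -2.0585$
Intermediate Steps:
$E{\left(O,M \right)} = -40 + 8 O$ ($E{\left(O,M \right)} = -40 + 8 O 1 = -40 + 8 O$)
$- \frac{3253}{1216} + \frac{E{\left(43,11 \right)}}{\left(-17\right) \left(-10 - 19\right)} = - \frac{3253}{1216} + \frac{-40 + 8 \cdot 43}{\left(-17\right) \left(-10 - 19\right)} = \left(-3253\right) \frac{1}{1216} + \frac{-40 + 344}{\left(-17\right) \left(-29\right)} = - \frac{3253}{1216} + \frac{304}{493} = - \frac{1234065}{599488}$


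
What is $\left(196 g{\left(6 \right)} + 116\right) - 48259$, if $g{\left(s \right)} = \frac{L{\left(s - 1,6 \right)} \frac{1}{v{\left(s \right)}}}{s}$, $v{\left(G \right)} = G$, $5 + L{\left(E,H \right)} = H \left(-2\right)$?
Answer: $- \frac{434120}{9} \approx -48236.0$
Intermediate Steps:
$L{\left(E,H \right)} = -5 - 2 H$ ($L{\left(E,H \right)} = -5 + H \left(-2\right) = -5 - 2 H$)
$g{\left(s \right)} = - \frac{17}{s^{2}}$ ($g{\left(s \right)} = \frac{\left(-5 - 12\right) \frac{1}{s}}{s} = \frac{\left(-17\right) \frac{1}{s}}{s} = - \frac{17}{s^{2}}$)
$\left(196 g{\left(6 \right)} + 116\right) - 48259 = \left(196 \left(- \frac{17}{36}\right) + 116\right) - 48259 = \left(- \frac{833}{9} + 116\right) - 48259 = \frac{211}{9} - 48259 = - \frac{434120}{9}$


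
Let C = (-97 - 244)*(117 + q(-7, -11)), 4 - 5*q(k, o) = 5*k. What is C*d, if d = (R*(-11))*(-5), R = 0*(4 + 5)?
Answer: 0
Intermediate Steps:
R = 0 (R = 0*9 = 0)
q(k, o) = ⅘ - k
d = 0 (d = (0*(-11))*(-5) = 0*(-5) = 0)
C = -212784/5 (C = (-97 - 244)*(117 + (⅘ - 1*(-7))) = -341*(117 + (⅘ + 7)) = -341*(117 + 39/5) = -341*624/5 = -212784/5 ≈ -42557.)
C*d = -212784/5*0 = 0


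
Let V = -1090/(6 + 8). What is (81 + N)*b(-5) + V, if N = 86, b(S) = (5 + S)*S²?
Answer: -545/7 ≈ -77.857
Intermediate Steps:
b(S) = S²*(5 + S)
V = -545/7 (V = -1090/14 = (1/14)*(-1090) = -545/7 ≈ -77.857)
(81 + N)*b(-5) + V = (81 + 86)*((-5)²*(5 - 5)) - 545/7 = 167*(25*0) - 545/7 = 167*0 - 545/7 = 0 - 545/7 = -545/7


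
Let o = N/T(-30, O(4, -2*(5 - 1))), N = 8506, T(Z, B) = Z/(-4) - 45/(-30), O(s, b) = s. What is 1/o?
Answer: 9/8506 ≈ 0.0010581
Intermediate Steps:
T(Z, B) = 3/2 - Z/4 (T(Z, B) = Z*(-1/4) - 45*(-1/30) = -Z/4 + 3/2 = 3/2 - Z/4)
o = 8506/9 (o = 8506/(3/2 - 1/4*(-30)) = 8506/(3/2 + 15/2) = 8506/9 ≈ 945.11)
1/o = 1/(8506/9) = 9/8506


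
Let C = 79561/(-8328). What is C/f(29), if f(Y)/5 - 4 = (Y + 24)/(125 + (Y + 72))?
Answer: -8990393/19924740 ≈ -0.45122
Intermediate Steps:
C = -79561/8328 (C = 79561*(-1/8328) = -79561/8328 ≈ -9.5534)
f(Y) = 20 + 5*(24 + Y)/(197 + Y) (f(Y) = 20 + 5*((Y + 24)/(125 + (Y + 72))) = 20 + 5*((24 + Y)/(125 + (72 + Y))) = 20 + 5*((24 + Y)/(197 + Y)) = 20 + 5*(24 + Y)/(197 + Y))
C/f(29) = -79561*(197 + 29)/(5*(812 + 5*29))/8328 = -79561*226/(5*(812 + 145))/8328 = -79561/(8328*(5*(1/226)*957)) = -79561/(8328*4785/226) = -79561/8328*226/4785 = -8990393/19924740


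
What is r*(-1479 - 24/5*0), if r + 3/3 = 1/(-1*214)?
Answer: 317985/214 ≈ 1485.9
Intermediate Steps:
r = -215/214 (r = -1 + 1/(-1*214) = -1 + 1/(-214) = -1 - 1/214 = -215/214 ≈ -1.0047)
r*(-1479 - 24/5*0) = -215*(-1479 - 24/5*0)/214 = -215*(-1479 + 0)/214 = -215/214*(-1479) = 317985/214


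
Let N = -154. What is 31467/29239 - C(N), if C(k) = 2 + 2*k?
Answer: 8978601/29239 ≈ 307.08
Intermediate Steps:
31467/29239 - C(N) = 31467/29239 - (2 + 2*(-154)) = 31467*(1/29239) - (2 - 308) = 31467/29239 - 1*(-306) = 31467/29239 + 306 = 8978601/29239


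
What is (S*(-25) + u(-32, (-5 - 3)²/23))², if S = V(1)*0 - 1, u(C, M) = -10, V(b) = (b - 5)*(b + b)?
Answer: 225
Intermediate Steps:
V(b) = 2*b*(-5 + b) (V(b) = (-5 + b)*(2*b) = 2*b*(-5 + b))
S = -1 (S = (2*1*(-5 + 1))*0 - 1 = (2*1*(-4))*0 - 1 = -8*0 - 1 = 0 - 1 = -1)
(S*(-25) + u(-32, (-5 - 3)²/23))² = (-1*(-25) - 10)² = (25 - 10)² = 15² = 225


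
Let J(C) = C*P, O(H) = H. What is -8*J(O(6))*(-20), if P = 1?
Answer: 960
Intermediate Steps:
J(C) = C (J(C) = C*1 = C)
-8*J(O(6))*(-20) = -8*6*(-20) = -48*(-20) = 960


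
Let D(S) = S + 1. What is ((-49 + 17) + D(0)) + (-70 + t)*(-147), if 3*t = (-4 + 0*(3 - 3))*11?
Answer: 12415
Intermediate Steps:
D(S) = 1 + S
t = -44/3 (t = ((-4 + 0*(3 - 3))*11)/3 = ((-4 + 0*0)*11)/3 = ((-4 + 0)*11)/3 = (-4*11)/3 = (⅓)*(-44) = -44/3 ≈ -14.667)
((-49 + 17) + D(0)) + (-70 + t)*(-147) = ((-49 + 17) + (1 + 0)) + (-70 - 44/3)*(-147) = (-32 + 1) - 254/3*(-147) = -31 + 12446 = 12415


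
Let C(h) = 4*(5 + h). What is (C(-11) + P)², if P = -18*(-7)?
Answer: 10404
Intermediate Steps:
C(h) = 20 + 4*h
P = 126
(C(-11) + P)² = ((20 + 4*(-11)) + 126)² = ((20 - 44) + 126)² = (-24 + 126)² = 102² = 10404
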